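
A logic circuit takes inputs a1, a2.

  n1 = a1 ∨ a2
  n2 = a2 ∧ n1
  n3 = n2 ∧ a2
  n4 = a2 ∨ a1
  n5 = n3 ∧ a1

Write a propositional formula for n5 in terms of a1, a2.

n1 = a1 ∨ a2
n2 = a2 ∧ n1 = a2 ∧ (a1 ∨ a2)
n3 = n2 ∧ a2 = (a2 ∧ (a1 ∨ a2)) ∧ a2
n5 = n3 ∧ a1 = ((a2 ∧ (a1 ∨ a2)) ∧ a2) ∧ a1

((a2 ∧ (a1 ∨ a2)) ∧ a2) ∧ a1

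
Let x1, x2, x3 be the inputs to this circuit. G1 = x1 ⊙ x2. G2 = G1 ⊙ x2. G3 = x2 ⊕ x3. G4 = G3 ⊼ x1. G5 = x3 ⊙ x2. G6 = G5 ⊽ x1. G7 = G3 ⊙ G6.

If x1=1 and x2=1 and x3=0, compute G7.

0

G3 = 1 ⊕ 0 = 1
G5 = 0 ⊙ 1 = 0
G6 = 0 ⊽ 1 = 0
G7 = 1 ⊙ 0 = 0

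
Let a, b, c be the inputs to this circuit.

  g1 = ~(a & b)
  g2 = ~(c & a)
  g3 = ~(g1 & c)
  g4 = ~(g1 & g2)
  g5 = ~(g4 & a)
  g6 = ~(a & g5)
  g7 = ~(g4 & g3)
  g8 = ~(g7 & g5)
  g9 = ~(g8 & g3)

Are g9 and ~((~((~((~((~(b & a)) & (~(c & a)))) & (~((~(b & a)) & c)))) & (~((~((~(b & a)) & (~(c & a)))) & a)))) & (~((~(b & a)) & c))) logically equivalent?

Yes

g1 = ~(a & b)
g2 = ~(c & a)
g3 = ~(g1 & c) = ~((~(a & b)) & c)
g4 = ~(g1 & g2) = ~((~(a & b)) & (~(c & a)))
g5 = ~(g4 & a) = ~((~((~(a & b)) & (~(c & a)))) & a)
g7 = ~(g4 & g3) = ~((~((~(a & b)) & (~(c & a)))) & (~((~(a & b)) & c)))
g8 = ~(g7 & g5) = ~((~((~((~(a & b)) & (~(c & a)))) & (~((~(a & b)) & c)))) & (~((~((~(a & b)) & (~(c & a)))) & a)))
g9 = ~(g8 & g3) = ~((~((~((~((~(a & b)) & (~(c & a)))) & (~((~(a & b)) & c)))) & (~((~((~(a & b)) & (~(c & a)))) & a)))) & (~((~(a & b)) & c)))
At a=1, b=1, c=0: circuit gives 0, formula gives 0.
At a=0, b=0, c=0: circuit gives 1, formula gives 1.
Agrees on all 8 inputs.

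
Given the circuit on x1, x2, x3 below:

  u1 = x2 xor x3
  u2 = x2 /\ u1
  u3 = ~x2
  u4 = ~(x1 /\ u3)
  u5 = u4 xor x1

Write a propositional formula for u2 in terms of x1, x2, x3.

x2 /\ (x2 xor x3)

u1 = x2 xor x3
u2 = x2 /\ u1 = x2 /\ (x2 xor x3)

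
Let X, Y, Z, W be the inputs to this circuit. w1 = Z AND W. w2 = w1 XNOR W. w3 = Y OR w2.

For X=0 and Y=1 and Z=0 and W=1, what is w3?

1

w1 = 0 AND 1 = 0
w2 = 0 XNOR 1 = 0
w3 = 1 OR 0 = 1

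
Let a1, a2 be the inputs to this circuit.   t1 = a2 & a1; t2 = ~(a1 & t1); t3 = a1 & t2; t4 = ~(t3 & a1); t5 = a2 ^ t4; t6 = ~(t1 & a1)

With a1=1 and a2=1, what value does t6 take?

t1 = 1 & 1 = 1
t6 = ~(1 & 1) = 0

0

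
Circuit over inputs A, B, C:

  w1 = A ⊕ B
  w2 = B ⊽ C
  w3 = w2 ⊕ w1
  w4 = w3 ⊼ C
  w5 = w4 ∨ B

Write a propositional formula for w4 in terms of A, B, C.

((B ⊽ C) ⊕ (A ⊕ B)) ⊼ C

w1 = A ⊕ B
w2 = B ⊽ C
w3 = w2 ⊕ w1 = (B ⊽ C) ⊕ (A ⊕ B)
w4 = w3 ⊼ C = ((B ⊽ C) ⊕ (A ⊕ B)) ⊼ C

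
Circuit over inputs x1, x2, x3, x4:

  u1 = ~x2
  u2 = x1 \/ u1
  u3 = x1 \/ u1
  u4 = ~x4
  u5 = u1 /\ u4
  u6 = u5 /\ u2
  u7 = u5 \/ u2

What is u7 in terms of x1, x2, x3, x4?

(~x2 /\ ~x4) \/ (x1 \/ ~x2)

u1 = ~x2
u2 = x1 \/ u1 = x1 \/ ~x2
u4 = ~x4
u5 = u1 /\ u4 = ~x2 /\ ~x4
u7 = u5 \/ u2 = (~x2 /\ ~x4) \/ (x1 \/ ~x2)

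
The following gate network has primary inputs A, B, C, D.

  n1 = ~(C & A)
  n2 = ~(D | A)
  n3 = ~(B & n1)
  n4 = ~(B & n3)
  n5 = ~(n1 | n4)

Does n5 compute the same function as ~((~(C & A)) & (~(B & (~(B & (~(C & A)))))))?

No

n1 = ~(C & A)
n3 = ~(B & n1) = ~(B & (~(C & A)))
n4 = ~(B & n3) = ~(B & (~(B & (~(C & A)))))
n5 = ~(n1 | n4) = ~((~(C & A)) | (~(B & (~(B & (~(C & A)))))))
At A=1, B=0, C=1, D=0: circuit gives 0, formula gives 1.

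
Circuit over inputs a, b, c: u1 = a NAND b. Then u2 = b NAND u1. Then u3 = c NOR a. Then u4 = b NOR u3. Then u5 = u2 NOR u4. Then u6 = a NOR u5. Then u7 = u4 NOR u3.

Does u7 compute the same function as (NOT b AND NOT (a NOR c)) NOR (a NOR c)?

u3 = c NOR a
u4 = b NOR u3 = b NOR (c NOR a)
u7 = u4 NOR u3 = (b NOR (c NOR a)) NOR (c NOR a)
At a=0, b=0, c=0: circuit gives 0, formula gives 0.
At a=0, b=1, c=1: circuit gives 1, formula gives 1.
Agrees on all 8 inputs.

Yes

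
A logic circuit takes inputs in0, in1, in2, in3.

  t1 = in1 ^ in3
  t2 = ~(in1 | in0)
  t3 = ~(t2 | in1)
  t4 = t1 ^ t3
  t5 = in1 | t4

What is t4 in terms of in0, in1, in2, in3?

(in1 ^ in3) ^ (~((~(in1 | in0)) | in1))

t1 = in1 ^ in3
t2 = ~(in1 | in0)
t3 = ~(t2 | in1) = ~((~(in1 | in0)) | in1)
t4 = t1 ^ t3 = (in1 ^ in3) ^ (~((~(in1 | in0)) | in1))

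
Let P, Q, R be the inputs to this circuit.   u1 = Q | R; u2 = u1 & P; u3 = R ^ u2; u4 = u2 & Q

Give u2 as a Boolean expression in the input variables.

(Q | R) & P

u1 = Q | R
u2 = u1 & P = (Q | R) & P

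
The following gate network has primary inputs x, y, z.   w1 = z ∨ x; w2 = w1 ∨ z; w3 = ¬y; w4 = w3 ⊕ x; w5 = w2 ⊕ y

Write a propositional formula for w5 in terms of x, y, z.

((z ∨ x) ∨ z) ⊕ y

w1 = z ∨ x
w2 = w1 ∨ z = (z ∨ x) ∨ z
w5 = w2 ⊕ y = ((z ∨ x) ∨ z) ⊕ y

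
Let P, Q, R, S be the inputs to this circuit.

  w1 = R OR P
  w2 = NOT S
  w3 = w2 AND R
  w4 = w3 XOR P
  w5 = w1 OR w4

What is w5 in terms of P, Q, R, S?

w1 = R OR P
w2 = NOT S
w3 = w2 AND R = NOT S AND R
w4 = w3 XOR P = (NOT S AND R) XOR P
w5 = w1 OR w4 = (R OR P) OR ((NOT S AND R) XOR P)

(R OR P) OR ((NOT S AND R) XOR P)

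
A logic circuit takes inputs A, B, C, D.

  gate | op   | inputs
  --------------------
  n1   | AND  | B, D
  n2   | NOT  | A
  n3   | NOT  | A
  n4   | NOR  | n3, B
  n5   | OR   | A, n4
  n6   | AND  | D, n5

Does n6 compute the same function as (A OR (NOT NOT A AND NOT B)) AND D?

n3 = NOT A
n4 = n3 NOR B = NOT A NOR B
n5 = A OR n4 = A OR (NOT A NOR B)
n6 = D AND n5 = D AND (A OR (NOT A NOR B))
At A=0, B=0, C=0, D=0: circuit gives 0, formula gives 0.
At A=1, B=0, C=0, D=1: circuit gives 1, formula gives 1.
Agrees on all 16 inputs.

Yes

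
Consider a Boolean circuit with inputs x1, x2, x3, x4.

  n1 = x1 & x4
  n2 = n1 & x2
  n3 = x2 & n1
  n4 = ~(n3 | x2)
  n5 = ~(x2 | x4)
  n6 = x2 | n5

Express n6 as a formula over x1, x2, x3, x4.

n5 = ~(x2 | x4)
n6 = x2 | n5 = x2 | (~(x2 | x4))

x2 | (~(x2 | x4))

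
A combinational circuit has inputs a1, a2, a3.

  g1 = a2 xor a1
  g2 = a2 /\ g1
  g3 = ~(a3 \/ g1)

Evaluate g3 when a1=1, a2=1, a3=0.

1

g1 = 1 xor 1 = 0
g3 = ~(0 \/ 0) = 1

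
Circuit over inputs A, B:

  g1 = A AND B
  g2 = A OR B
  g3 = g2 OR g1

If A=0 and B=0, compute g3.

0

g1 = 0 AND 0 = 0
g2 = 0 OR 0 = 0
g3 = 0 OR 0 = 0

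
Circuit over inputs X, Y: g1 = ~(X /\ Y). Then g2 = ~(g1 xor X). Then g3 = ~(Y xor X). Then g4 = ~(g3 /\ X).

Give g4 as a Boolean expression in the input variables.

~((~(Y xor X)) /\ X)

g3 = ~(Y xor X)
g4 = ~(g3 /\ X) = ~((~(Y xor X)) /\ X)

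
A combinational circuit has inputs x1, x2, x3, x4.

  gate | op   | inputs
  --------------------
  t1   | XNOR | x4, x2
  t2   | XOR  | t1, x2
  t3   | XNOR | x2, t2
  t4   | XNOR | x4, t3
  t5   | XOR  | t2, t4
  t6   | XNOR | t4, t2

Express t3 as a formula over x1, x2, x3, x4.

x2 XNOR ((x4 XNOR x2) XOR x2)

t1 = x4 XNOR x2
t2 = t1 XOR x2 = (x4 XNOR x2) XOR x2
t3 = x2 XNOR t2 = x2 XNOR ((x4 XNOR x2) XOR x2)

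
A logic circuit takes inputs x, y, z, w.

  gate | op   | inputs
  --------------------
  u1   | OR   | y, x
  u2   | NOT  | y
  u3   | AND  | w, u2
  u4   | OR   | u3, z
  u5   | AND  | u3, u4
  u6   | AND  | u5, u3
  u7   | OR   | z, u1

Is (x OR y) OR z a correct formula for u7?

u1 = y OR x
u7 = z OR u1 = z OR (y OR x)
At x=0, y=0, z=0, w=0: circuit gives 0, formula gives 0.
At x=0, y=0, z=1, w=0: circuit gives 1, formula gives 1.
Agrees on all 16 inputs.

Yes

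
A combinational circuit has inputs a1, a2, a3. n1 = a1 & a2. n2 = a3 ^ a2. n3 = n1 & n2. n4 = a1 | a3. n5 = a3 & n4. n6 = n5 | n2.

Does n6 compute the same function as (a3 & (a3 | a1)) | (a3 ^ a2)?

n2 = a3 ^ a2
n4 = a1 | a3
n5 = a3 & n4 = a3 & (a1 | a3)
n6 = n5 | n2 = (a3 & (a1 | a3)) | (a3 ^ a2)
At a1=0, a2=0, a3=0: circuit gives 0, formula gives 0.
At a1=0, a2=0, a3=1: circuit gives 1, formula gives 1.
Agrees on all 8 inputs.

Yes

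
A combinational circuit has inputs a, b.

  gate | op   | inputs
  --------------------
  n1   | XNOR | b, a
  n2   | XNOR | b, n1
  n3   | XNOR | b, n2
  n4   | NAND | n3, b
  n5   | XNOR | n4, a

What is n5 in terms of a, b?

((b XNOR (b XNOR (b XNOR a))) NAND b) XNOR a

n1 = b XNOR a
n2 = b XNOR n1 = b XNOR (b XNOR a)
n3 = b XNOR n2 = b XNOR (b XNOR (b XNOR a))
n4 = n3 NAND b = (b XNOR (b XNOR (b XNOR a))) NAND b
n5 = n4 XNOR a = ((b XNOR (b XNOR (b XNOR a))) NAND b) XNOR a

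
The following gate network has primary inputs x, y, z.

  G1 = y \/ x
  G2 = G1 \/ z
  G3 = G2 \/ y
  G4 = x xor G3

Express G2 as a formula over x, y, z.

G1 = y \/ x
G2 = G1 \/ z = (y \/ x) \/ z

(y \/ x) \/ z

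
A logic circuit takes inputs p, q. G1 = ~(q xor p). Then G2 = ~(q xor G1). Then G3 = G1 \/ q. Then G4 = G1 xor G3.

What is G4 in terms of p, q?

G1 = ~(q xor p)
G3 = G1 \/ q = (~(q xor p)) \/ q
G4 = G1 xor G3 = (~(q xor p)) xor ((~(q xor p)) \/ q)

(~(q xor p)) xor ((~(q xor p)) \/ q)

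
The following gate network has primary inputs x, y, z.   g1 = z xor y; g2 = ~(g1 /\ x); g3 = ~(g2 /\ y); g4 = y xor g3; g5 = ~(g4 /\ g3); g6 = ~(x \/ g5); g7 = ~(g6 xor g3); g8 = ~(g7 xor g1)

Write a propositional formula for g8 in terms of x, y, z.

~((~((~(x \/ (~((y xor (~((~((z xor y) /\ x)) /\ y))) /\ (~((~((z xor y) /\ x)) /\ y)))))) xor (~((~((z xor y) /\ x)) /\ y)))) xor (z xor y))

g1 = z xor y
g2 = ~(g1 /\ x) = ~((z xor y) /\ x)
g3 = ~(g2 /\ y) = ~((~((z xor y) /\ x)) /\ y)
g4 = y xor g3 = y xor (~((~((z xor y) /\ x)) /\ y))
g5 = ~(g4 /\ g3) = ~((y xor (~((~((z xor y) /\ x)) /\ y))) /\ (~((~((z xor y) /\ x)) /\ y)))
g6 = ~(x \/ g5) = ~(x \/ (~((y xor (~((~((z xor y) /\ x)) /\ y))) /\ (~((~((z xor y) /\ x)) /\ y)))))
g7 = ~(g6 xor g3) = ~((~(x \/ (~((y xor (~((~((z xor y) /\ x)) /\ y))) /\ (~((~((z xor y) /\ x)) /\ y)))))) xor (~((~((z xor y) /\ x)) /\ y)))
g8 = ~(g7 xor g1) = ~((~((~(x \/ (~((y xor (~((~((z xor y) /\ x)) /\ y))) /\ (~((~((z xor y) /\ x)) /\ y)))))) xor (~((~((z xor y) /\ x)) /\ y)))) xor (z xor y))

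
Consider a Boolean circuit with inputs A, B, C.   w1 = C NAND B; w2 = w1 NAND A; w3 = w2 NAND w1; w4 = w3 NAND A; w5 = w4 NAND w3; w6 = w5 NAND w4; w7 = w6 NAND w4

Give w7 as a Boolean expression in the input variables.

w1 = C NAND B
w2 = w1 NAND A = (C NAND B) NAND A
w3 = w2 NAND w1 = ((C NAND B) NAND A) NAND (C NAND B)
w4 = w3 NAND A = (((C NAND B) NAND A) NAND (C NAND B)) NAND A
w5 = w4 NAND w3 = ((((C NAND B) NAND A) NAND (C NAND B)) NAND A) NAND (((C NAND B) NAND A) NAND (C NAND B))
w6 = w5 NAND w4 = (((((C NAND B) NAND A) NAND (C NAND B)) NAND A) NAND (((C NAND B) NAND A) NAND (C NAND B))) NAND ((((C NAND B) NAND A) NAND (C NAND B)) NAND A)
w7 = w6 NAND w4 = ((((((C NAND B) NAND A) NAND (C NAND B)) NAND A) NAND (((C NAND B) NAND A) NAND (C NAND B))) NAND ((((C NAND B) NAND A) NAND (C NAND B)) NAND A)) NAND ((((C NAND B) NAND A) NAND (C NAND B)) NAND A)

((((((C NAND B) NAND A) NAND (C NAND B)) NAND A) NAND (((C NAND B) NAND A) NAND (C NAND B))) NAND ((((C NAND B) NAND A) NAND (C NAND B)) NAND A)) NAND ((((C NAND B) NAND A) NAND (C NAND B)) NAND A)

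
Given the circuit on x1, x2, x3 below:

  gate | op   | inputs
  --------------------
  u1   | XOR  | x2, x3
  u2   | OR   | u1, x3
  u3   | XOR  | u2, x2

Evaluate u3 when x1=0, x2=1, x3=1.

u1 = 1 XOR 1 = 0
u2 = 0 OR 1 = 1
u3 = 1 XOR 1 = 0

0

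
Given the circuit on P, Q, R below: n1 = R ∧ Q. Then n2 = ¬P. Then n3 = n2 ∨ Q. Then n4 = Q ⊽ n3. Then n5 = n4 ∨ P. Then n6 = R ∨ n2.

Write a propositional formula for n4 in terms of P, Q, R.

n2 = ¬P
n3 = n2 ∨ Q = ¬P ∨ Q
n4 = Q ⊽ n3 = Q ⊽ (¬P ∨ Q)

Q ⊽ (¬P ∨ Q)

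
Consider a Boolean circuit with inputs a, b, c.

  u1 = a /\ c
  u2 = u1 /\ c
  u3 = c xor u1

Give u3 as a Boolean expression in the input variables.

u1 = a /\ c
u3 = c xor u1 = c xor (a /\ c)

c xor (a /\ c)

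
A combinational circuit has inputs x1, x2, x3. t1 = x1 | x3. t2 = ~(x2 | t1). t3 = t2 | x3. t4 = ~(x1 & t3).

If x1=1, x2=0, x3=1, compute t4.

0

t1 = 1 | 1 = 1
t2 = ~(0 | 1) = 0
t3 = 0 | 1 = 1
t4 = ~(1 & 1) = 0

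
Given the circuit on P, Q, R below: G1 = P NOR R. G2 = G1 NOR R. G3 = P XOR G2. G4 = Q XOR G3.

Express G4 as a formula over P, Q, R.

Q XOR (P XOR ((P NOR R) NOR R))

G1 = P NOR R
G2 = G1 NOR R = (P NOR R) NOR R
G3 = P XOR G2 = P XOR ((P NOR R) NOR R)
G4 = Q XOR G3 = Q XOR (P XOR ((P NOR R) NOR R))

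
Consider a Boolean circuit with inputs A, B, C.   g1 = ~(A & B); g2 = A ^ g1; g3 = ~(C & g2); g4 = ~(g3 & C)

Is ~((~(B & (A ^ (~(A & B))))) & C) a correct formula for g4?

g1 = ~(A & B)
g2 = A ^ g1 = A ^ (~(A & B))
g3 = ~(C & g2) = ~(C & (A ^ (~(A & B))))
g4 = ~(g3 & C) = ~((~(C & (A ^ (~(A & B))))) & C)
At A=0, B=0, C=1: circuit gives 1, formula gives 0.

No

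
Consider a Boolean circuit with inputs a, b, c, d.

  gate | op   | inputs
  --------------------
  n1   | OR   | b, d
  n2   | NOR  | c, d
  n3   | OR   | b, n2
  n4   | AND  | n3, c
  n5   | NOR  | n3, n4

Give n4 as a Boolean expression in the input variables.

n2 = c NOR d
n3 = b OR n2 = b OR (c NOR d)
n4 = n3 AND c = (b OR (c NOR d)) AND c

(b OR (c NOR d)) AND c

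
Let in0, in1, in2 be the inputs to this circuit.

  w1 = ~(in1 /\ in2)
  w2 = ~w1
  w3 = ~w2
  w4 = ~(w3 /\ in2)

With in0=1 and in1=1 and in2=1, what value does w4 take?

1

w1 = ~(1 /\ 1) = 0
w2 = ~0 = 1
w3 = ~1 = 0
w4 = ~(0 /\ 1) = 1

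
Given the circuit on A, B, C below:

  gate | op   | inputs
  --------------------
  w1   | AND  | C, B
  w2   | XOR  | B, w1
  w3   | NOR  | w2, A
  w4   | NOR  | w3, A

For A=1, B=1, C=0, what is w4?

0

w1 = 0 AND 1 = 0
w2 = 1 XOR 0 = 1
w3 = 1 NOR 1 = 0
w4 = 0 NOR 1 = 0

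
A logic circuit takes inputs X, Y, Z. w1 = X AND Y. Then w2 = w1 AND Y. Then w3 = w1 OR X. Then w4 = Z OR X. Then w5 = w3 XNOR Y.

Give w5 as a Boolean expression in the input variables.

w1 = X AND Y
w3 = w1 OR X = (X AND Y) OR X
w5 = w3 XNOR Y = ((X AND Y) OR X) XNOR Y

((X AND Y) OR X) XNOR Y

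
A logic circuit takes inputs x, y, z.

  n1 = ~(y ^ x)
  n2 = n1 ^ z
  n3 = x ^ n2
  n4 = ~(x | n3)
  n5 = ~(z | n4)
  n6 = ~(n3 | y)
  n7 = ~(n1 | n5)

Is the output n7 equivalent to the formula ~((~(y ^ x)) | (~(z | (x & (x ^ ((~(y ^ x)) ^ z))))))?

No

n1 = ~(y ^ x)
n2 = n1 ^ z = (~(y ^ x)) ^ z
n3 = x ^ n2 = x ^ ((~(y ^ x)) ^ z)
n4 = ~(x | n3) = ~(x | (x ^ ((~(y ^ x)) ^ z)))
n5 = ~(z | n4) = ~(z | (~(x | (x ^ ((~(y ^ x)) ^ z)))))
n7 = ~(n1 | n5) = ~((~(y ^ x)) | (~(z | (~(x | (x ^ ((~(y ^ x)) ^ z)))))))
At x=0, y=1, z=0: circuit gives 1, formula gives 0.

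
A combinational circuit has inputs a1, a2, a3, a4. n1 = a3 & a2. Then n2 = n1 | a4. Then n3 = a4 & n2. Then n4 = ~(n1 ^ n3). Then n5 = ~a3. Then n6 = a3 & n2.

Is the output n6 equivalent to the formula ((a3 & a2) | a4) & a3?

Yes

n1 = a3 & a2
n2 = n1 | a4 = (a3 & a2) | a4
n6 = a3 & n2 = a3 & ((a3 & a2) | a4)
At a1=0, a2=0, a3=0, a4=0: circuit gives 0, formula gives 0.
At a1=0, a2=0, a3=1, a4=1: circuit gives 1, formula gives 1.
Agrees on all 16 inputs.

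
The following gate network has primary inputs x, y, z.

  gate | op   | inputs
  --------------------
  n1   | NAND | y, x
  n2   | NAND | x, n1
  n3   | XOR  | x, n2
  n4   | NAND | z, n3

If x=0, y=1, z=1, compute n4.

0

n1 = 1 NAND 0 = 1
n2 = 0 NAND 1 = 1
n3 = 0 XOR 1 = 1
n4 = 1 NAND 1 = 0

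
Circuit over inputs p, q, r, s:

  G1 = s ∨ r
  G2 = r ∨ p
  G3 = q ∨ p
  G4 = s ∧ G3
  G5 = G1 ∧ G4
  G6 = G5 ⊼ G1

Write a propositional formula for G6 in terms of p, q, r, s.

G1 = s ∨ r
G3 = q ∨ p
G4 = s ∧ G3 = s ∧ (q ∨ p)
G5 = G1 ∧ G4 = (s ∨ r) ∧ (s ∧ (q ∨ p))
G6 = G5 ⊼ G1 = ((s ∨ r) ∧ (s ∧ (q ∨ p))) ⊼ (s ∨ r)

((s ∨ r) ∧ (s ∧ (q ∨ p))) ⊼ (s ∨ r)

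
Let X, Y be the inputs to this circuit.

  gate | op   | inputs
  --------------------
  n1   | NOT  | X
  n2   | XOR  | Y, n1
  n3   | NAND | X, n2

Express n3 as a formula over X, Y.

n1 = NOT X
n2 = Y XOR n1 = Y XOR NOT X
n3 = X NAND n2 = X NAND (Y XOR NOT X)

X NAND (Y XOR NOT X)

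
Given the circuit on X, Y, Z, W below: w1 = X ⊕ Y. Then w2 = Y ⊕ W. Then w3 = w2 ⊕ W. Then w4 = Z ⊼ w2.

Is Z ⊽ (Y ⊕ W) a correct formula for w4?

No

w2 = Y ⊕ W
w4 = Z ⊼ w2 = Z ⊼ (Y ⊕ W)
At X=0, Y=0, Z=0, W=1: circuit gives 1, formula gives 0.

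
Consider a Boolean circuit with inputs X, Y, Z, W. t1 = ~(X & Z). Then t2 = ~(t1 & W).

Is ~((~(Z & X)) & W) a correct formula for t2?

Yes

t1 = ~(X & Z)
t2 = ~(t1 & W) = ~((~(X & Z)) & W)
At X=0, Y=0, Z=0, W=1: circuit gives 0, formula gives 0.
At X=0, Y=0, Z=0, W=0: circuit gives 1, formula gives 1.
Agrees on all 16 inputs.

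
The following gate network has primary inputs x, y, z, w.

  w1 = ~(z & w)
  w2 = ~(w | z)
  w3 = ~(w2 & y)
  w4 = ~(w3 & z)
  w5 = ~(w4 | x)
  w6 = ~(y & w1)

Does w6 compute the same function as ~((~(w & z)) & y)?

w1 = ~(z & w)
w6 = ~(y & w1) = ~(y & (~(z & w)))
At x=0, y=1, z=0, w=0: circuit gives 0, formula gives 0.
At x=0, y=0, z=0, w=0: circuit gives 1, formula gives 1.
Agrees on all 16 inputs.

Yes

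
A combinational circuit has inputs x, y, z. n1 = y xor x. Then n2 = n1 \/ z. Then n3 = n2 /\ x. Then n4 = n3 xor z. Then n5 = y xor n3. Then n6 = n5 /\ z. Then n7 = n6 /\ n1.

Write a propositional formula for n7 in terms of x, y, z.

((y xor (((y xor x) \/ z) /\ x)) /\ z) /\ (y xor x)

n1 = y xor x
n2 = n1 \/ z = (y xor x) \/ z
n3 = n2 /\ x = ((y xor x) \/ z) /\ x
n5 = y xor n3 = y xor (((y xor x) \/ z) /\ x)
n6 = n5 /\ z = (y xor (((y xor x) \/ z) /\ x)) /\ z
n7 = n6 /\ n1 = ((y xor (((y xor x) \/ z) /\ x)) /\ z) /\ (y xor x)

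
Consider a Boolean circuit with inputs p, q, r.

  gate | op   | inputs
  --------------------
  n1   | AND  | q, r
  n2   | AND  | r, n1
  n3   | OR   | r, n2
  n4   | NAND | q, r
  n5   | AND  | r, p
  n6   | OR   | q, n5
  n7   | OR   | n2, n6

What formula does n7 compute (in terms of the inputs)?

n1 = q AND r
n2 = r AND n1 = r AND (q AND r)
n5 = r AND p
n6 = q OR n5 = q OR (r AND p)
n7 = n2 OR n6 = (r AND (q AND r)) OR (q OR (r AND p))

(r AND (q AND r)) OR (q OR (r AND p))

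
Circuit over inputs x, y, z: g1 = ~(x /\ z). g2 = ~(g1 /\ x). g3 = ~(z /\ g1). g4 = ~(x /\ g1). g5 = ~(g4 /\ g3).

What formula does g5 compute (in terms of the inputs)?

~((~(x /\ (~(x /\ z)))) /\ (~(z /\ (~(x /\ z)))))

g1 = ~(x /\ z)
g3 = ~(z /\ g1) = ~(z /\ (~(x /\ z)))
g4 = ~(x /\ g1) = ~(x /\ (~(x /\ z)))
g5 = ~(g4 /\ g3) = ~((~(x /\ (~(x /\ z)))) /\ (~(z /\ (~(x /\ z)))))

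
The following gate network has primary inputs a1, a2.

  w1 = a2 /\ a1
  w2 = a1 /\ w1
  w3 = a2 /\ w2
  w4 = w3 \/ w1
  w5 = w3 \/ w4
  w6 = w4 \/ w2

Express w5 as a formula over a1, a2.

(a2 /\ (a1 /\ (a2 /\ a1))) \/ ((a2 /\ (a1 /\ (a2 /\ a1))) \/ (a2 /\ a1))

w1 = a2 /\ a1
w2 = a1 /\ w1 = a1 /\ (a2 /\ a1)
w3 = a2 /\ w2 = a2 /\ (a1 /\ (a2 /\ a1))
w4 = w3 \/ w1 = (a2 /\ (a1 /\ (a2 /\ a1))) \/ (a2 /\ a1)
w5 = w3 \/ w4 = (a2 /\ (a1 /\ (a2 /\ a1))) \/ ((a2 /\ (a1 /\ (a2 /\ a1))) \/ (a2 /\ a1))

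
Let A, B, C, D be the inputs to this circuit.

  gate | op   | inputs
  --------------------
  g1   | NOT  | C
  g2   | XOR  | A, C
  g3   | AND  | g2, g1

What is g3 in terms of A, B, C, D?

(A XOR C) AND NOT C

g1 = NOT C
g2 = A XOR C
g3 = g2 AND g1 = (A XOR C) AND NOT C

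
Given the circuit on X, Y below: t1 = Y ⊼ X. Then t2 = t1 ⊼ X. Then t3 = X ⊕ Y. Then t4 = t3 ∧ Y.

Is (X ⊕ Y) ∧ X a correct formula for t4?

No

t3 = X ⊕ Y
t4 = t3 ∧ Y = (X ⊕ Y) ∧ Y
At X=0, Y=1: circuit gives 1, formula gives 0.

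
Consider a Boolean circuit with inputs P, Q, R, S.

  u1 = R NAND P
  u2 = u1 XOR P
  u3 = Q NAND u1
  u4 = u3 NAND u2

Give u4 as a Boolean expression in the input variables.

(Q NAND (R NAND P)) NAND ((R NAND P) XOR P)

u1 = R NAND P
u2 = u1 XOR P = (R NAND P) XOR P
u3 = Q NAND u1 = Q NAND (R NAND P)
u4 = u3 NAND u2 = (Q NAND (R NAND P)) NAND ((R NAND P) XOR P)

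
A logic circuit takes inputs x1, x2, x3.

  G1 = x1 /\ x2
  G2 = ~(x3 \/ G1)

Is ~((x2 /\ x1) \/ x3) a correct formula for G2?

G1 = x1 /\ x2
G2 = ~(x3 \/ G1) = ~(x3 \/ (x1 /\ x2))
At x1=0, x2=0, x3=1: circuit gives 0, formula gives 0.
At x1=0, x2=0, x3=0: circuit gives 1, formula gives 1.
Agrees on all 8 inputs.

Yes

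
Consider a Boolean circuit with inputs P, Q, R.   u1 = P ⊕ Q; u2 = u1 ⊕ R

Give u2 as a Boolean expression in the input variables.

u1 = P ⊕ Q
u2 = u1 ⊕ R = (P ⊕ Q) ⊕ R

(P ⊕ Q) ⊕ R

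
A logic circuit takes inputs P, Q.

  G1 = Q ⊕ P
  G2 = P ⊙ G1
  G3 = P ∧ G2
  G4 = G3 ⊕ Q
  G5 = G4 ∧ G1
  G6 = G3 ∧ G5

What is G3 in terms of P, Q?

G1 = Q ⊕ P
G2 = P ⊙ G1 = P ⊙ (Q ⊕ P)
G3 = P ∧ G2 = P ∧ (P ⊙ (Q ⊕ P))

P ∧ (P ⊙ (Q ⊕ P))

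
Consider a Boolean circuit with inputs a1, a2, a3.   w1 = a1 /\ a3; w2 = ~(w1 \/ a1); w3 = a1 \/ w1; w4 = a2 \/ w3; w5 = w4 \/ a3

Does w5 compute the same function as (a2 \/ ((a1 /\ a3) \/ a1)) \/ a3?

w1 = a1 /\ a3
w3 = a1 \/ w1 = a1 \/ (a1 /\ a3)
w4 = a2 \/ w3 = a2 \/ (a1 \/ (a1 /\ a3))
w5 = w4 \/ a3 = (a2 \/ (a1 \/ (a1 /\ a3))) \/ a3
At a1=0, a2=0, a3=0: circuit gives 0, formula gives 0.
At a1=0, a2=0, a3=1: circuit gives 1, formula gives 1.
Agrees on all 8 inputs.

Yes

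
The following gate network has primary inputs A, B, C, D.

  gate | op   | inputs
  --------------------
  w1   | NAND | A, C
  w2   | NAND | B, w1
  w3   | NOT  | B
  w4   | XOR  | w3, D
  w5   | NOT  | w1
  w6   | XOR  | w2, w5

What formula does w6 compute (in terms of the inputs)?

(B NAND (A NAND C)) XOR NOT (A NAND C)

w1 = A NAND C
w2 = B NAND w1 = B NAND (A NAND C)
w5 = NOT w1 = NOT (A NAND C)
w6 = w2 XOR w5 = (B NAND (A NAND C)) XOR NOT (A NAND C)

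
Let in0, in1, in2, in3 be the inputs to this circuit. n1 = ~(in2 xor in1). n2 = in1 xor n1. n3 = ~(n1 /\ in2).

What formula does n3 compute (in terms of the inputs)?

n1 = ~(in2 xor in1)
n3 = ~(n1 /\ in2) = ~((~(in2 xor in1)) /\ in2)

~((~(in2 xor in1)) /\ in2)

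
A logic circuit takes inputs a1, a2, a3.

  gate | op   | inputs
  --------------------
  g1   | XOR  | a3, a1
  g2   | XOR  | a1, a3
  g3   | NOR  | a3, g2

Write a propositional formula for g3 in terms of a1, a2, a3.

a3 NOR (a1 XOR a3)

g2 = a1 XOR a3
g3 = a3 NOR g2 = a3 NOR (a1 XOR a3)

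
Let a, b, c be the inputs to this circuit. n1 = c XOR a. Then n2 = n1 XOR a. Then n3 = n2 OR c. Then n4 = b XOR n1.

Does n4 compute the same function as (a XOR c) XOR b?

n1 = c XOR a
n4 = b XOR n1 = b XOR (c XOR a)
At a=0, b=0, c=0: circuit gives 0, formula gives 0.
At a=0, b=0, c=1: circuit gives 1, formula gives 1.
Agrees on all 8 inputs.

Yes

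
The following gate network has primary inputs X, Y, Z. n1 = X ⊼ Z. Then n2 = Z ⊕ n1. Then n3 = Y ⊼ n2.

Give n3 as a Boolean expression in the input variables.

n1 = X ⊼ Z
n2 = Z ⊕ n1 = Z ⊕ (X ⊼ Z)
n3 = Y ⊼ n2 = Y ⊼ (Z ⊕ (X ⊼ Z))

Y ⊼ (Z ⊕ (X ⊼ Z))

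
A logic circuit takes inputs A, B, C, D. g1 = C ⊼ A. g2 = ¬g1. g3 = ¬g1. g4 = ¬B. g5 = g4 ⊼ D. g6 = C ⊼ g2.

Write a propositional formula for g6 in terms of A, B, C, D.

C ⊼ ¬(C ⊼ A)

g1 = C ⊼ A
g2 = ¬g1 = ¬(C ⊼ A)
g6 = C ⊼ g2 = C ⊼ ¬(C ⊼ A)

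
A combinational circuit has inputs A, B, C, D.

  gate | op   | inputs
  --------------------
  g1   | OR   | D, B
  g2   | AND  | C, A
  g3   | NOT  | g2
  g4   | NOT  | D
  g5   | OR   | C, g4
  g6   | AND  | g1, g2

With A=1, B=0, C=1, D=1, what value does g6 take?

g1 = 1 OR 0 = 1
g2 = 1 AND 1 = 1
g6 = 1 AND 1 = 1

1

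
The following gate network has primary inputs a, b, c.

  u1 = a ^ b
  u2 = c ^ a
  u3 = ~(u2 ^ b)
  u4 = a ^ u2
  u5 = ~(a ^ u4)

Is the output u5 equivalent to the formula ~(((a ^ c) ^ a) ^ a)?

Yes

u2 = c ^ a
u4 = a ^ u2 = a ^ (c ^ a)
u5 = ~(a ^ u4) = ~(a ^ (a ^ (c ^ a)))
At a=0, b=0, c=1: circuit gives 0, formula gives 0.
At a=0, b=0, c=0: circuit gives 1, formula gives 1.
Agrees on all 8 inputs.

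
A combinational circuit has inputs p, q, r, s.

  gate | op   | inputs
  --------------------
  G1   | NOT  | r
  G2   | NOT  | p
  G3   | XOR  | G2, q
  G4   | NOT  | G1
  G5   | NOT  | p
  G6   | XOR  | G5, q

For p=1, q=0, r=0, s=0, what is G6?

G5 = NOT 1 = 0
G6 = 0 XOR 0 = 0

0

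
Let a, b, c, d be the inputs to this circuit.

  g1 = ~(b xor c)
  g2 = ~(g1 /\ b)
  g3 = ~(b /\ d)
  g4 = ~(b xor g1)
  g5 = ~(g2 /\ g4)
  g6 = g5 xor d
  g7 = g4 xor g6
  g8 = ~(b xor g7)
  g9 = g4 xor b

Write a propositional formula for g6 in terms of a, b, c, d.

g1 = ~(b xor c)
g2 = ~(g1 /\ b) = ~((~(b xor c)) /\ b)
g4 = ~(b xor g1) = ~(b xor (~(b xor c)))
g5 = ~(g2 /\ g4) = ~((~((~(b xor c)) /\ b)) /\ (~(b xor (~(b xor c)))))
g6 = g5 xor d = (~((~((~(b xor c)) /\ b)) /\ (~(b xor (~(b xor c)))))) xor d

(~((~((~(b xor c)) /\ b)) /\ (~(b xor (~(b xor c)))))) xor d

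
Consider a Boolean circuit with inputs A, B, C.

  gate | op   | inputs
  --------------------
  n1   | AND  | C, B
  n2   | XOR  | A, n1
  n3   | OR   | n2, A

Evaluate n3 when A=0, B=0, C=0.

n1 = 0 AND 0 = 0
n2 = 0 XOR 0 = 0
n3 = 0 OR 0 = 0

0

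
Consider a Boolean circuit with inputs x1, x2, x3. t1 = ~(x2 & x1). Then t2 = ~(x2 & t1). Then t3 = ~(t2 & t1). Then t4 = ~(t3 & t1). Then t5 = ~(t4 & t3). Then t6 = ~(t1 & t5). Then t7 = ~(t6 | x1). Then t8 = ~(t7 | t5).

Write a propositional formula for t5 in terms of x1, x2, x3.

t1 = ~(x2 & x1)
t2 = ~(x2 & t1) = ~(x2 & (~(x2 & x1)))
t3 = ~(t2 & t1) = ~((~(x2 & (~(x2 & x1)))) & (~(x2 & x1)))
t4 = ~(t3 & t1) = ~((~((~(x2 & (~(x2 & x1)))) & (~(x2 & x1)))) & (~(x2 & x1)))
t5 = ~(t4 & t3) = ~((~((~((~(x2 & (~(x2 & x1)))) & (~(x2 & x1)))) & (~(x2 & x1)))) & (~((~(x2 & (~(x2 & x1)))) & (~(x2 & x1)))))

~((~((~((~(x2 & (~(x2 & x1)))) & (~(x2 & x1)))) & (~(x2 & x1)))) & (~((~(x2 & (~(x2 & x1)))) & (~(x2 & x1)))))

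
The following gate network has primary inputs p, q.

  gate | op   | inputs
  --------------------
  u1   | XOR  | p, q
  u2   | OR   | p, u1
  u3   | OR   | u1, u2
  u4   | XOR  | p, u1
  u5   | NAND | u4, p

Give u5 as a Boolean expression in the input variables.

(p XOR (p XOR q)) NAND p

u1 = p XOR q
u4 = p XOR u1 = p XOR (p XOR q)
u5 = u4 NAND p = (p XOR (p XOR q)) NAND p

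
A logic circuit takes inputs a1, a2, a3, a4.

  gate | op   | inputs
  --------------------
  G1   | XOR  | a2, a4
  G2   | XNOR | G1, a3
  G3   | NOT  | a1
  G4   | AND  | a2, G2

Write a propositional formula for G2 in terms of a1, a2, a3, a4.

G1 = a2 XOR a4
G2 = G1 XNOR a3 = (a2 XOR a4) XNOR a3

(a2 XOR a4) XNOR a3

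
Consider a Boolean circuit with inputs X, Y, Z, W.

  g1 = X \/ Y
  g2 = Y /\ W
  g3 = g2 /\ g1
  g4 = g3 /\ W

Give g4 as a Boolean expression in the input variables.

((Y /\ W) /\ (X \/ Y)) /\ W

g1 = X \/ Y
g2 = Y /\ W
g3 = g2 /\ g1 = (Y /\ W) /\ (X \/ Y)
g4 = g3 /\ W = ((Y /\ W) /\ (X \/ Y)) /\ W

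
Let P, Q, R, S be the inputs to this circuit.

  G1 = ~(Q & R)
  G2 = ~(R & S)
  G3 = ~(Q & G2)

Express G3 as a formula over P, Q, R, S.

~(Q & (~(R & S)))

G2 = ~(R & S)
G3 = ~(Q & G2) = ~(Q & (~(R & S)))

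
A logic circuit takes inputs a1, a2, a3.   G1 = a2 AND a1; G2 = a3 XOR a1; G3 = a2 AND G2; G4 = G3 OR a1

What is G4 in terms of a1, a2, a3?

G2 = a3 XOR a1
G3 = a2 AND G2 = a2 AND (a3 XOR a1)
G4 = G3 OR a1 = (a2 AND (a3 XOR a1)) OR a1

(a2 AND (a3 XOR a1)) OR a1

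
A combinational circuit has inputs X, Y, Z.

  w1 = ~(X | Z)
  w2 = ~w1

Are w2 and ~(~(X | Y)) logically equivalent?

No

w1 = ~(X | Z)
w2 = ~w1 = ~(~(X | Z))
At X=0, Y=0, Z=1: circuit gives 1, formula gives 0.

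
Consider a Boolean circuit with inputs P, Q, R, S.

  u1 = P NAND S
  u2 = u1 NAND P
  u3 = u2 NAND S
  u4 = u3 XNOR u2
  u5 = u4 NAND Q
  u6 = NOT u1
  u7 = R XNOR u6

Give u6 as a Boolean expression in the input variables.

NOT (P NAND S)

u1 = P NAND S
u6 = NOT u1 = NOT (P NAND S)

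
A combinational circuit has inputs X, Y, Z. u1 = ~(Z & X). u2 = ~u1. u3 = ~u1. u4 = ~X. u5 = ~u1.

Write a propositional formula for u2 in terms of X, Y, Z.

u1 = ~(Z & X)
u2 = ~u1 = ~(~(Z & X))

~(~(Z & X))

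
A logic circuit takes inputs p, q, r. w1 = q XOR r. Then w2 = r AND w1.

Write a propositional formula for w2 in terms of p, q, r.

r AND (q XOR r)

w1 = q XOR r
w2 = r AND w1 = r AND (q XOR r)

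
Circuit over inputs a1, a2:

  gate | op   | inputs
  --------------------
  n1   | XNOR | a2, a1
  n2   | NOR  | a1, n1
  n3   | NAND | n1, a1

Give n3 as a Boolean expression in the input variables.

(a2 XNOR a1) NAND a1

n1 = a2 XNOR a1
n3 = n1 NAND a1 = (a2 XNOR a1) NAND a1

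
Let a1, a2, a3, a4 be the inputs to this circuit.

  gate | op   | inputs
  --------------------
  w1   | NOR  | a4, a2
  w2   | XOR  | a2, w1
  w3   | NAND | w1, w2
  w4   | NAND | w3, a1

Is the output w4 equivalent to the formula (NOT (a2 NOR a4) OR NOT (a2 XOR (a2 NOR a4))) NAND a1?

Yes

w1 = a4 NOR a2
w2 = a2 XOR w1 = a2 XOR (a4 NOR a2)
w3 = w1 NAND w2 = (a4 NOR a2) NAND (a2 XOR (a4 NOR a2))
w4 = w3 NAND a1 = ((a4 NOR a2) NAND (a2 XOR (a4 NOR a2))) NAND a1
At a1=1, a2=0, a3=0, a4=1: circuit gives 0, formula gives 0.
At a1=0, a2=0, a3=0, a4=0: circuit gives 1, formula gives 1.
Agrees on all 16 inputs.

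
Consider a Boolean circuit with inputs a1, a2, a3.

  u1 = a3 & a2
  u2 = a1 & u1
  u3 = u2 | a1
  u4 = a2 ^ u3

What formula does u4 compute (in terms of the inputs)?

u1 = a3 & a2
u2 = a1 & u1 = a1 & (a3 & a2)
u3 = u2 | a1 = (a1 & (a3 & a2)) | a1
u4 = a2 ^ u3 = a2 ^ ((a1 & (a3 & a2)) | a1)

a2 ^ ((a1 & (a3 & a2)) | a1)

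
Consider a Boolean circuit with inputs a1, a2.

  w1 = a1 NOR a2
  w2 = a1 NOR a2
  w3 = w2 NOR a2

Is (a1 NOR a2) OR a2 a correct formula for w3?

w2 = a1 NOR a2
w3 = w2 NOR a2 = (a1 NOR a2) NOR a2
At a1=0, a2=0: circuit gives 0, formula gives 1.

No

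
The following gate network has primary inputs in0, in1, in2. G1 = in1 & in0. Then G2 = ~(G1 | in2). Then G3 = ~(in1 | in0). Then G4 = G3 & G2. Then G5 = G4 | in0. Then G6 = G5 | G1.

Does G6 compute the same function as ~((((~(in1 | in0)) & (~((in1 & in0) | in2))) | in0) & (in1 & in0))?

No

G1 = in1 & in0
G2 = ~(G1 | in2) = ~((in1 & in0) | in2)
G3 = ~(in1 | in0)
G4 = G3 & G2 = (~(in1 | in0)) & (~((in1 & in0) | in2))
G5 = G4 | in0 = ((~(in1 | in0)) & (~((in1 & in0) | in2))) | in0
G6 = G5 | G1 = (((~(in1 | in0)) & (~((in1 & in0) | in2))) | in0) | (in1 & in0)
At in0=0, in1=0, in2=1: circuit gives 0, formula gives 1.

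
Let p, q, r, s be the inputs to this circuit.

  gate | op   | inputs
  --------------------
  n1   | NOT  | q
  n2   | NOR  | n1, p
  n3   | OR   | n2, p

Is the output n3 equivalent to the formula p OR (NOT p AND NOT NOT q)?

n1 = NOT q
n2 = n1 NOR p = NOT q NOR p
n3 = n2 OR p = (NOT q NOR p) OR p
At p=0, q=0, r=0, s=0: circuit gives 0, formula gives 0.
At p=0, q=1, r=0, s=0: circuit gives 1, formula gives 1.
Agrees on all 16 inputs.

Yes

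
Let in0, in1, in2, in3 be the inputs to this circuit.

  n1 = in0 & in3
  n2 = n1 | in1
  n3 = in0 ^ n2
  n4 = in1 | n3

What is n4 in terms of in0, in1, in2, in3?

in1 | (in0 ^ ((in0 & in3) | in1))

n1 = in0 & in3
n2 = n1 | in1 = (in0 & in3) | in1
n3 = in0 ^ n2 = in0 ^ ((in0 & in3) | in1)
n4 = in1 | n3 = in1 | (in0 ^ ((in0 & in3) | in1))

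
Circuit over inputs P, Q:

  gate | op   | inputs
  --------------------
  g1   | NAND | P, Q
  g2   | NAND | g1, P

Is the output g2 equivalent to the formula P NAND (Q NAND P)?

Yes

g1 = P NAND Q
g2 = g1 NAND P = (P NAND Q) NAND P
At P=1, Q=0: circuit gives 0, formula gives 0.
At P=0, Q=0: circuit gives 1, formula gives 1.
Agrees on all 4 inputs.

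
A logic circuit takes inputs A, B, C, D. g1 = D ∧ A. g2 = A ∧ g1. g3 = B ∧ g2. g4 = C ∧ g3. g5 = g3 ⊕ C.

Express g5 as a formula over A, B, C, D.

(B ∧ (A ∧ (D ∧ A))) ⊕ C

g1 = D ∧ A
g2 = A ∧ g1 = A ∧ (D ∧ A)
g3 = B ∧ g2 = B ∧ (A ∧ (D ∧ A))
g5 = g3 ⊕ C = (B ∧ (A ∧ (D ∧ A))) ⊕ C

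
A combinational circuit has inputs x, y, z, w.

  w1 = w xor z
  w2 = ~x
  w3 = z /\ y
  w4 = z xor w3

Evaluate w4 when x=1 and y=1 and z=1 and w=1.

w3 = 1 /\ 1 = 1
w4 = 1 xor 1 = 0

0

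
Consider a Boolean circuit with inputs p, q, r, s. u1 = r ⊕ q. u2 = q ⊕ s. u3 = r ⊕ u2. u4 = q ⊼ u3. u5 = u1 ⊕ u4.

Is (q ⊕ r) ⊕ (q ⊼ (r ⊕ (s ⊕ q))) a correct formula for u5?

Yes

u1 = r ⊕ q
u2 = q ⊕ s
u3 = r ⊕ u2 = r ⊕ (q ⊕ s)
u4 = q ⊼ u3 = q ⊼ (r ⊕ (q ⊕ s))
u5 = u1 ⊕ u4 = (r ⊕ q) ⊕ (q ⊼ (r ⊕ (q ⊕ s)))
At p=0, q=0, r=1, s=0: circuit gives 0, formula gives 0.
At p=0, q=0, r=0, s=0: circuit gives 1, formula gives 1.
Agrees on all 16 inputs.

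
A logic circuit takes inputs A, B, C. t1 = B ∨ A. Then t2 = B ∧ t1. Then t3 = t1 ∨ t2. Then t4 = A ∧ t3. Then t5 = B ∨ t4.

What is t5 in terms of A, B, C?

B ∨ (A ∧ ((B ∨ A) ∨ (B ∧ (B ∨ A))))

t1 = B ∨ A
t2 = B ∧ t1 = B ∧ (B ∨ A)
t3 = t1 ∨ t2 = (B ∨ A) ∨ (B ∧ (B ∨ A))
t4 = A ∧ t3 = A ∧ ((B ∨ A) ∨ (B ∧ (B ∨ A)))
t5 = B ∨ t4 = B ∨ (A ∧ ((B ∨ A) ∨ (B ∧ (B ∨ A))))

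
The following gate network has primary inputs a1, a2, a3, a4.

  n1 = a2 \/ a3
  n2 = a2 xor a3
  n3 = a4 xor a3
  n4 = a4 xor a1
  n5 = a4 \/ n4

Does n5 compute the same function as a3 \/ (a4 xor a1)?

No

n4 = a4 xor a1
n5 = a4 \/ n4 = a4 \/ (a4 xor a1)
At a1=0, a2=0, a3=1, a4=0: circuit gives 0, formula gives 1.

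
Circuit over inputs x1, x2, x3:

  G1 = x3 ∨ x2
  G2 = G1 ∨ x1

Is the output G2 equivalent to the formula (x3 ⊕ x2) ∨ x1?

G1 = x3 ∨ x2
G2 = G1 ∨ x1 = (x3 ∨ x2) ∨ x1
At x1=0, x2=1, x3=1: circuit gives 1, formula gives 0.

No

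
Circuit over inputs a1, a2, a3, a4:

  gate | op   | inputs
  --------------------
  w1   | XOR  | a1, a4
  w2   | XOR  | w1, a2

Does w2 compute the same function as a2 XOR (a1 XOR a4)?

w1 = a1 XOR a4
w2 = w1 XOR a2 = (a1 XOR a4) XOR a2
At a1=0, a2=0, a3=0, a4=0: circuit gives 0, formula gives 0.
At a1=0, a2=0, a3=0, a4=1: circuit gives 1, formula gives 1.
Agrees on all 16 inputs.

Yes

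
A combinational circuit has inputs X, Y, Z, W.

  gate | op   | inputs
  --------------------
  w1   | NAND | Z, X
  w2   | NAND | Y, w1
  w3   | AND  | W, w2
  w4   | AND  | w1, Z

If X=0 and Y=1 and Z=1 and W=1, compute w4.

w1 = 1 NAND 0 = 1
w4 = 1 AND 1 = 1

1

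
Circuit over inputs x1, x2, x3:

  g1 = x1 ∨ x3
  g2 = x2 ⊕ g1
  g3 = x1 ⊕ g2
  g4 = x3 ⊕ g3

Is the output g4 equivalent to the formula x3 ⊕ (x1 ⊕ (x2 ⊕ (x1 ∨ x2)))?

g1 = x1 ∨ x3
g2 = x2 ⊕ g1 = x2 ⊕ (x1 ∨ x3)
g3 = x1 ⊕ g2 = x1 ⊕ (x2 ⊕ (x1 ∨ x3))
g4 = x3 ⊕ g3 = x3 ⊕ (x1 ⊕ (x2 ⊕ (x1 ∨ x3)))
At x1=0, x2=0, x3=1: circuit gives 0, formula gives 1.

No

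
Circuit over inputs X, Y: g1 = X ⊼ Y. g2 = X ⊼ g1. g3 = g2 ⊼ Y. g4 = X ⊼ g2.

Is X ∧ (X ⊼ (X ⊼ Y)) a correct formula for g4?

g1 = X ⊼ Y
g2 = X ⊼ g1 = X ⊼ (X ⊼ Y)
g4 = X ⊼ g2 = X ⊼ (X ⊼ (X ⊼ Y))
At X=0, Y=0: circuit gives 1, formula gives 0.

No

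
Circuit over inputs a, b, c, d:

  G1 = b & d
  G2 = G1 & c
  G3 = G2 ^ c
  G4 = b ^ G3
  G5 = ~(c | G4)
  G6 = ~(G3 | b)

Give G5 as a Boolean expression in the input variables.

G1 = b & d
G2 = G1 & c = (b & d) & c
G3 = G2 ^ c = ((b & d) & c) ^ c
G4 = b ^ G3 = b ^ (((b & d) & c) ^ c)
G5 = ~(c | G4) = ~(c | (b ^ (((b & d) & c) ^ c)))

~(c | (b ^ (((b & d) & c) ^ c)))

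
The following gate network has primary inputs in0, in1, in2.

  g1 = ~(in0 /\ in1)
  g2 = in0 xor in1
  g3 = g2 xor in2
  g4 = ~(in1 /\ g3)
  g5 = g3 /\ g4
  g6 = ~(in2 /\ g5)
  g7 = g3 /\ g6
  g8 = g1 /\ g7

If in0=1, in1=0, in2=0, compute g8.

1

g1 = ~(1 /\ 0) = 1
g2 = 1 xor 0 = 1
g3 = 1 xor 0 = 1
g4 = ~(0 /\ 1) = 1
g5 = 1 /\ 1 = 1
g6 = ~(0 /\ 1) = 1
g7 = 1 /\ 1 = 1
g8 = 1 /\ 1 = 1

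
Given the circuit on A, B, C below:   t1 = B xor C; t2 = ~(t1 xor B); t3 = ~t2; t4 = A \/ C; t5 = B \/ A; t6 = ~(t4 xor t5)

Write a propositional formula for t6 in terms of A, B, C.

~((A \/ C) xor (B \/ A))

t4 = A \/ C
t5 = B \/ A
t6 = ~(t4 xor t5) = ~((A \/ C) xor (B \/ A))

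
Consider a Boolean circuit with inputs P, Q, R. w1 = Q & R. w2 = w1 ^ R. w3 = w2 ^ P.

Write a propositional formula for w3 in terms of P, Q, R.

w1 = Q & R
w2 = w1 ^ R = (Q & R) ^ R
w3 = w2 ^ P = ((Q & R) ^ R) ^ P

((Q & R) ^ R) ^ P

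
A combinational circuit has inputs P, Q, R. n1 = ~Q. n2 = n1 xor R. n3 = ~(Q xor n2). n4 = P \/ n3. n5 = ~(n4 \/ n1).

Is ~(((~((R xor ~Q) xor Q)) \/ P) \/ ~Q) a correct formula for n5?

n1 = ~Q
n2 = n1 xor R = ~Q xor R
n3 = ~(Q xor n2) = ~(Q xor (~Q xor R))
n4 = P \/ n3 = P \/ (~(Q xor (~Q xor R)))
n5 = ~(n4 \/ n1) = ~((P \/ (~(Q xor (~Q xor R)))) \/ ~Q)
At P=0, Q=0, R=0: circuit gives 0, formula gives 0.
At P=0, Q=1, R=0: circuit gives 1, formula gives 1.
Agrees on all 8 inputs.

Yes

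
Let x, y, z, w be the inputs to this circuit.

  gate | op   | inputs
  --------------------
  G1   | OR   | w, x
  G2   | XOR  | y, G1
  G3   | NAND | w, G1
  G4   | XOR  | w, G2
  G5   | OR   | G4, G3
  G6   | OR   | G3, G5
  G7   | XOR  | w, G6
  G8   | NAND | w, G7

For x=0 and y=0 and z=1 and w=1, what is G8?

0

G1 = 1 OR 0 = 1
G2 = 0 XOR 1 = 1
G3 = 1 NAND 1 = 0
G4 = 1 XOR 1 = 0
G5 = 0 OR 0 = 0
G6 = 0 OR 0 = 0
G7 = 1 XOR 0 = 1
G8 = 1 NAND 1 = 0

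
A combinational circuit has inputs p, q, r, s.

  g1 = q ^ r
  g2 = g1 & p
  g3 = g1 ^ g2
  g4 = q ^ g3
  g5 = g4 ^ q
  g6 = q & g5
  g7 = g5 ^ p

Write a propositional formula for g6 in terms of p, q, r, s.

g1 = q ^ r
g2 = g1 & p = (q ^ r) & p
g3 = g1 ^ g2 = (q ^ r) ^ ((q ^ r) & p)
g4 = q ^ g3 = q ^ ((q ^ r) ^ ((q ^ r) & p))
g5 = g4 ^ q = (q ^ ((q ^ r) ^ ((q ^ r) & p))) ^ q
g6 = q & g5 = q & ((q ^ ((q ^ r) ^ ((q ^ r) & p))) ^ q)

q & ((q ^ ((q ^ r) ^ ((q ^ r) & p))) ^ q)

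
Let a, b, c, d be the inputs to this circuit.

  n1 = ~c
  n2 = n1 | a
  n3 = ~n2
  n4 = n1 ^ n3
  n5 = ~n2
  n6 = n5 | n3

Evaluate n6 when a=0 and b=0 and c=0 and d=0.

0

n1 = ~0 = 1
n2 = 1 | 0 = 1
n3 = ~1 = 0
n5 = ~1 = 0
n6 = 0 | 0 = 0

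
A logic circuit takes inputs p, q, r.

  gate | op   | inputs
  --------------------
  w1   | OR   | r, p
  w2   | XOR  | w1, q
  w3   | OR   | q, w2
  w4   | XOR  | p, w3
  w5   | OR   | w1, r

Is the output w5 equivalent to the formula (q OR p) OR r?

No

w1 = r OR p
w5 = w1 OR r = (r OR p) OR r
At p=0, q=1, r=0: circuit gives 0, formula gives 1.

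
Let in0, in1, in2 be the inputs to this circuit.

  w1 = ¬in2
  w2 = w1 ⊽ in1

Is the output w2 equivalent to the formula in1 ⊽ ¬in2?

w1 = ¬in2
w2 = w1 ⊽ in1 = ¬in2 ⊽ in1
At in0=0, in1=0, in2=0: circuit gives 0, formula gives 0.
At in0=0, in1=0, in2=1: circuit gives 1, formula gives 1.
Agrees on all 8 inputs.

Yes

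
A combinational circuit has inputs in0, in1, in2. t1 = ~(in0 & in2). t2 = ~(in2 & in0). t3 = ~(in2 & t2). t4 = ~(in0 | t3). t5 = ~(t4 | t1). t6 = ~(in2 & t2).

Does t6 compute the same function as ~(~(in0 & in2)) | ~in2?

Yes

t2 = ~(in2 & in0)
t6 = ~(in2 & t2) = ~(in2 & (~(in2 & in0)))
At in0=0, in1=0, in2=1: circuit gives 0, formula gives 0.
At in0=0, in1=0, in2=0: circuit gives 1, formula gives 1.
Agrees on all 8 inputs.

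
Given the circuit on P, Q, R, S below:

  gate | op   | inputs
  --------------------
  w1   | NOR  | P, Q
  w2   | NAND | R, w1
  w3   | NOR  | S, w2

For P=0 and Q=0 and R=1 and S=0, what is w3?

1

w1 = 0 NOR 0 = 1
w2 = 1 NAND 1 = 0
w3 = 0 NOR 0 = 1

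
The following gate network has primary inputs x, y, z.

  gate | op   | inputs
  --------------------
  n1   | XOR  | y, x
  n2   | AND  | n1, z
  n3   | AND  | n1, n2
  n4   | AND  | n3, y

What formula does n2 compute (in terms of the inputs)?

(y XOR x) AND z

n1 = y XOR x
n2 = n1 AND z = (y XOR x) AND z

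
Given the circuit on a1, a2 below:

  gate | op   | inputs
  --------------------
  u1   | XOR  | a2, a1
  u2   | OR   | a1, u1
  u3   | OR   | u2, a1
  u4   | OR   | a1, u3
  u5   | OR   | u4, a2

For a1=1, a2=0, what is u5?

u1 = 0 XOR 1 = 1
u2 = 1 OR 1 = 1
u3 = 1 OR 1 = 1
u4 = 1 OR 1 = 1
u5 = 1 OR 0 = 1

1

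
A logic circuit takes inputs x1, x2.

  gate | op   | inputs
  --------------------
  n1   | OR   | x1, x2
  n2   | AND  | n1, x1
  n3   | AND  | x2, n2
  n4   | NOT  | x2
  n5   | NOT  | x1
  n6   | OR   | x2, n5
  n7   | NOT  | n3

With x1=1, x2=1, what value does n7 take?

n1 = 1 OR 1 = 1
n2 = 1 AND 1 = 1
n3 = 1 AND 1 = 1
n7 = NOT 1 = 0

0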